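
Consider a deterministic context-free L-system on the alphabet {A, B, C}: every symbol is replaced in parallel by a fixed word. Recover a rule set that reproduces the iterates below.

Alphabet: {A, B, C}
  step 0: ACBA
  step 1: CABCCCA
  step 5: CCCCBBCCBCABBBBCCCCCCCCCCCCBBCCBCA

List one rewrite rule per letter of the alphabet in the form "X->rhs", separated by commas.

A->CA, B->CC, C->B

  step 0 ⇒ step 1: ACBA ⇒ CA·B·CC·CA
    A ↦ CA
    B ↦ CC
    C ↦ B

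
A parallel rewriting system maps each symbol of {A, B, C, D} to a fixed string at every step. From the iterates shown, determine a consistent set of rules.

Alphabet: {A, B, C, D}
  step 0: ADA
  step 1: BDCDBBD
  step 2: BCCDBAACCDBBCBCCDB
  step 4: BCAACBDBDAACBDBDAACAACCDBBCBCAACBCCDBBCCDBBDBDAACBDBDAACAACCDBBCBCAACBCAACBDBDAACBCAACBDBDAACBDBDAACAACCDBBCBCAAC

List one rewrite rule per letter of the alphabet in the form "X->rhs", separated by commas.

  step 1 ⇒ step 2: BDCDBBD ⇒ BC·CDB·AAC·CDB·BC·BC·CDB
    B ↦ BC
    C ↦ AAC
    D ↦ CDB
  step 0 ⇒ step 1: ADA ⇒ BD·CDB·BD
    A ↦ BD

A->BD, B->BC, C->AAC, D->CDB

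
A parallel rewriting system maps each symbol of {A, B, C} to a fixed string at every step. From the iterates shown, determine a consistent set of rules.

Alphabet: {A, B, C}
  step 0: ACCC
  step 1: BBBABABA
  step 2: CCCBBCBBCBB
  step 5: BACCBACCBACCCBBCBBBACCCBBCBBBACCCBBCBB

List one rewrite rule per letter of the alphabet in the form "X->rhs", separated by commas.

A->BB, B->C, C->BA

  step 1 ⇒ step 2: BBBABABA ⇒ C·C·C·BB·C·BB·C·BB
    A ↦ BB
    B ↦ C
  step 0 ⇒ step 1: ACCC ⇒ BB·BA·BA·BA
    C ↦ BA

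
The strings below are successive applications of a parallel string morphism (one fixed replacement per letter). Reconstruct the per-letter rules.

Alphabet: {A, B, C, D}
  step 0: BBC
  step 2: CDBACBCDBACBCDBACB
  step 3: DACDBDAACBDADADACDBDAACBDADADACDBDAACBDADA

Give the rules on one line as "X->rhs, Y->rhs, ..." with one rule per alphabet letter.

  step 2 ⇒ step 3: CDBACBCDBACBCDBACB ⇒ DA·CDB·DA·ACB·DA·DA·DA·CDB·DA·ACB·DA·DA·DA·CDB·DA·ACB·DA·DA
    A ↦ ACB
    B ↦ DA
    C ↦ DA
    D ↦ CDB

A->ACB, B->DA, C->DA, D->CDB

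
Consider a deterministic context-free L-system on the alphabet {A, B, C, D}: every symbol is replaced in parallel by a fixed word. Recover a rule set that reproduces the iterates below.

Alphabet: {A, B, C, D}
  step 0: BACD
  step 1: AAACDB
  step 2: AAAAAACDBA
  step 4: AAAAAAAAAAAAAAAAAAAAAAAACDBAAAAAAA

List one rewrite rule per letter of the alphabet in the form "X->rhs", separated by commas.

A->AA, B->A, C->CD, D->B

  step 1 ⇒ step 2: AAACDB ⇒ AA·AA·AA·CD·B·A
    A ↦ AA
    B ↦ A
    C ↦ CD
    D ↦ B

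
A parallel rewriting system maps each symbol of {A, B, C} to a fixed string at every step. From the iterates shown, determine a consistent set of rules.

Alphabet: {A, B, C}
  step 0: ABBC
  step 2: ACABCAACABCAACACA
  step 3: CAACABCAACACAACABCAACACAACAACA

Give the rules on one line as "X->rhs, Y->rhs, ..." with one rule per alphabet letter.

A->CA, B->BCA, C->A

  step 2 ⇒ step 3: ACABCAACABCAACACA ⇒ CA·A·CA·BCA·A·CA·CA·A·CA·BCA·A·CA·CA·A·CA·A·CA
    A ↦ CA
    B ↦ BCA
    C ↦ A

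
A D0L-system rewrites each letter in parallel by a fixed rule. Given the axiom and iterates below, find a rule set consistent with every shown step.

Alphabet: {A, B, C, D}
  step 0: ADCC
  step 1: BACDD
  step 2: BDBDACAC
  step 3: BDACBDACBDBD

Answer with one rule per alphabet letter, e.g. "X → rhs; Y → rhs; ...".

  step 2 ⇒ step 3: BDBDACAC ⇒ BD·AC·BD·AC·B·D·B·D
    A ↦ B
    B ↦ BD
    C ↦ D
    D ↦ AC

A->B, B->BD, C->D, D->AC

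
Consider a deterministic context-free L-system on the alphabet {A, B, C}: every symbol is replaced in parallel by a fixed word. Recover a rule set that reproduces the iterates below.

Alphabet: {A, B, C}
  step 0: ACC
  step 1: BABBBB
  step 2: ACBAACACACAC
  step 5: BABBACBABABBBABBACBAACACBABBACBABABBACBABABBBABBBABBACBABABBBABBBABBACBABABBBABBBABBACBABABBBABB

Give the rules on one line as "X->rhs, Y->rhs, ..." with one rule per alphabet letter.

  step 1 ⇒ step 2: BABBBB ⇒ AC·BA·AC·AC·AC·AC
    A ↦ BA
    B ↦ AC
  step 0 ⇒ step 1: ACC ⇒ BA·BB·BB
    C ↦ BB

A->BA, B->AC, C->BB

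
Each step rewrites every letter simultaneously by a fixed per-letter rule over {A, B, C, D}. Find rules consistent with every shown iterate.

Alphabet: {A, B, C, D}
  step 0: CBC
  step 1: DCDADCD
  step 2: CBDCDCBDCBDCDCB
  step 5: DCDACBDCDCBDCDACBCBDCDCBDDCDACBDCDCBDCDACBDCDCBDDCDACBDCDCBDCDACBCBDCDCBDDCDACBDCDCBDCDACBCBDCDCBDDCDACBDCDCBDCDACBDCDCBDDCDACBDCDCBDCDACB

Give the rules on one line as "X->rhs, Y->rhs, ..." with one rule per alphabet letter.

  step 1 ⇒ step 2: DCDADCD ⇒ CB·DCD·CB·D·CB·DCD·CB
    A ↦ D
    C ↦ DCD
    D ↦ CB
  step 0 ⇒ step 1: CBC ⇒ DCD·A·DCD
    B ↦ A

A->D, B->A, C->DCD, D->CB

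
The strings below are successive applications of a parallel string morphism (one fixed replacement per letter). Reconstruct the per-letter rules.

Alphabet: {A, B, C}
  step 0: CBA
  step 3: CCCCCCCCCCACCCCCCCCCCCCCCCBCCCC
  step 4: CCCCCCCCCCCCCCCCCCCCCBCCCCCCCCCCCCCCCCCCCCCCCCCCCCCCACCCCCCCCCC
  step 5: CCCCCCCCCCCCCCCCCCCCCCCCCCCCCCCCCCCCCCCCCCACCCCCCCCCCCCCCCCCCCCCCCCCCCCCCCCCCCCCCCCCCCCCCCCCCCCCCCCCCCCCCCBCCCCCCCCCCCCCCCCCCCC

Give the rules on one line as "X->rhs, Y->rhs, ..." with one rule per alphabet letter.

A->CB, B->ACC, C->CC

  step 4 ⇒ step 5: CCCCCCCCCCCCCCCCCCCCCBCCCCCCCCCCCCCCCCCCCCCCCCCCCCCCACCCCCCCCCC ⇒ CC·CC·CC·CC·CC·CC·CC·CC·CC·CC·CC·CC·CC·CC·CC·CC·CC·CC·CC·CC·CC·ACC·CC·CC·CC·CC·CC·CC·CC·CC·CC·CC·CC·CC·CC·CC·CC·CC·CC·CC·CC·CC·CC·CC·CC·CC·CC·CC·CC·CC·CC·CC·CB·CC·CC·CC·CC·CC·CC·CC·CC·CC·CC
    A ↦ CB
    B ↦ ACC
    C ↦ CC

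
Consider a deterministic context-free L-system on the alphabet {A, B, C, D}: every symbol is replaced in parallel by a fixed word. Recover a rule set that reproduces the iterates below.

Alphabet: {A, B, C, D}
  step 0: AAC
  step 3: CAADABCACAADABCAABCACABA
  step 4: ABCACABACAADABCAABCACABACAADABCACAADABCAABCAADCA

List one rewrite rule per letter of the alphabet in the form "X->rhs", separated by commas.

  step 3 ⇒ step 4: CAADABCACAADABCAABCACABA ⇒ AB·CA·CA·BA·CA·AD·AB·CA·AB·CA·CA·BA·CA·AD·AB·CA·CA·AD·AB·CA·AB·CA·AD·CA
    A ↦ CA
    B ↦ AD
    C ↦ AB
    D ↦ BA

A->CA, B->AD, C->AB, D->BA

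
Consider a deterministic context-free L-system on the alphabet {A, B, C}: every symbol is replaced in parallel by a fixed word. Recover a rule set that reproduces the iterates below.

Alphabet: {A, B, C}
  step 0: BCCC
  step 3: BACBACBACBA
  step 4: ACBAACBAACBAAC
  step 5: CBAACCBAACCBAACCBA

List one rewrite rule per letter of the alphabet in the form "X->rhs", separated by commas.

A->C, B->A, C->BA

  step 4 ⇒ step 5: ACBAACBAACBAAC ⇒ C·BA·A·C·C·BA·A·C·C·BA·A·C·C·BA
    A ↦ C
    B ↦ A
    C ↦ BA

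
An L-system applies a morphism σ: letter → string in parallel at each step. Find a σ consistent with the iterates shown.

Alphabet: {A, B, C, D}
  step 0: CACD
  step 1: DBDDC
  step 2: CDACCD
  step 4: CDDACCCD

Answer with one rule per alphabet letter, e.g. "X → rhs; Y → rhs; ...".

A->BD, B->DA, C->D, D->C

  step 1 ⇒ step 2: DBDDC ⇒ C·DA·C·C·D
    B ↦ DA
    C ↦ D
    D ↦ C
  step 0 ⇒ step 1: CACD ⇒ D·BD·D·C
    A ↦ BD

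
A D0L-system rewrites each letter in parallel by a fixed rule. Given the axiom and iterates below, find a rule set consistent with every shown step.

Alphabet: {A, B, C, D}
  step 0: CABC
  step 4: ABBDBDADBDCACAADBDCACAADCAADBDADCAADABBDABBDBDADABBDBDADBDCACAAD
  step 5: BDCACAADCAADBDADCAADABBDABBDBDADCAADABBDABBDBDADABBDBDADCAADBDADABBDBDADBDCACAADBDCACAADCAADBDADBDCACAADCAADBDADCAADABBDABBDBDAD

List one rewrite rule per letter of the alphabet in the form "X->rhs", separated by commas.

  step 4 ⇒ step 5: ABBDBDADBDCACAADBDCACAADCAADBDADCAADABBDABBDBDADABBDBDADBDCACAAD ⇒ BD·CA·CA·AD·CA·AD·BD·AD·CA·AD·AB·BD·AB·BD·BD·AD·CA·AD·AB·BD·AB·BD·BD·AD·AB·BD·BD·AD·CA·AD·BD·AD·AB·BD·BD·AD·BD·CA·CA·AD·BD·CA·CA·AD·CA·AD·BD·AD·BD·CA·CA·AD·CA·AD·BD·AD·CA·AD·AB·BD·AB·BD·BD·AD
    A ↦ BD
    B ↦ CA
    C ↦ AB
    D ↦ AD

A->BD, B->CA, C->AB, D->AD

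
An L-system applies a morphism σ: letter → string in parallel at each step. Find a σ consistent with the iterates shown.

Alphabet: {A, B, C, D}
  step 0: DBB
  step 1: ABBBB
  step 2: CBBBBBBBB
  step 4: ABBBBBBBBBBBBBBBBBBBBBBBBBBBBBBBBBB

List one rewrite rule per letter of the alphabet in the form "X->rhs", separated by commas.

  step 1 ⇒ step 2: ABBBB ⇒ C·BB·BB·BB·BB
    A ↦ C
    B ↦ BB
    C ↦ DB  (constrained at step 2)
  step 0 ⇒ step 1: DBB ⇒ A·BB·BB
    D ↦ A

A->C, B->BB, C->DB, D->A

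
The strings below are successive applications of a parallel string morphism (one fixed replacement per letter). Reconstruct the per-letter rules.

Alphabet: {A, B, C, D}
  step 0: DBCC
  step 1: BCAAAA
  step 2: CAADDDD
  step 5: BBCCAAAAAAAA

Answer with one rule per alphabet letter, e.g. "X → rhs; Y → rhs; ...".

A->D, B->C, C->AA, D->B

  step 1 ⇒ step 2: BCAAAA ⇒ C·AA·D·D·D·D
    A ↦ D
    B ↦ C
    C ↦ AA
  step 0 ⇒ step 1: DBCC ⇒ B·C·AA·AA
    D ↦ B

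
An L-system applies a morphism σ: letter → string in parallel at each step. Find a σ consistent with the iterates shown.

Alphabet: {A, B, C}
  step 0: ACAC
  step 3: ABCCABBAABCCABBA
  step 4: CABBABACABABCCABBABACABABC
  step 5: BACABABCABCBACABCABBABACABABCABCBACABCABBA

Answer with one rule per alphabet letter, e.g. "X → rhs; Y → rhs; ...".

A->C, B->AB, C->BA

  step 4 ⇒ step 5: CABBABACABABCCABBABACABABC ⇒ BA·C·AB·AB·C·AB·C·BA·C·AB·C·AB·BA·BA·C·AB·AB·C·AB·C·BA·C·AB·C·AB·BA
    A ↦ C
    B ↦ AB
    C ↦ BA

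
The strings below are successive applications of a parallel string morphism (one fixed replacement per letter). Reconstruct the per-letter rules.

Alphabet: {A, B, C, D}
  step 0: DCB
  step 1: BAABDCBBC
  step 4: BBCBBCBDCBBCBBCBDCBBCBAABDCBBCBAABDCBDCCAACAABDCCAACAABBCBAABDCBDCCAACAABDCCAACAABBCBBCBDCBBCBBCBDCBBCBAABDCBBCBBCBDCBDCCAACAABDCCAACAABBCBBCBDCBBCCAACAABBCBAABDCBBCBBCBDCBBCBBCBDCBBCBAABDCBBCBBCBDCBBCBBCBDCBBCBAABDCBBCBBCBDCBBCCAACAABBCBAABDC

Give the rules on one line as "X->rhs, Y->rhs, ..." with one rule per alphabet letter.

  step 0 ⇒ step 1: DCB ⇒ BAA·BDC·BBC
    B ↦ BBC
    C ↦ BDC
    D ↦ BAA
    A ↦ CAA  (constrained at step 1)

A->CAA, B->BBC, C->BDC, D->BAA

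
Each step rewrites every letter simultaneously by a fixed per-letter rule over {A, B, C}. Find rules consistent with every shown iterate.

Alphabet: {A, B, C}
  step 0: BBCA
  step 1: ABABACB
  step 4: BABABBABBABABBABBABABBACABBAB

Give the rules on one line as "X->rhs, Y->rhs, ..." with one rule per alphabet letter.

A->B, B->AB, C->AC

  step 0 ⇒ step 1: BBCA ⇒ AB·AB·AC·B
    A ↦ B
    B ↦ AB
    C ↦ AC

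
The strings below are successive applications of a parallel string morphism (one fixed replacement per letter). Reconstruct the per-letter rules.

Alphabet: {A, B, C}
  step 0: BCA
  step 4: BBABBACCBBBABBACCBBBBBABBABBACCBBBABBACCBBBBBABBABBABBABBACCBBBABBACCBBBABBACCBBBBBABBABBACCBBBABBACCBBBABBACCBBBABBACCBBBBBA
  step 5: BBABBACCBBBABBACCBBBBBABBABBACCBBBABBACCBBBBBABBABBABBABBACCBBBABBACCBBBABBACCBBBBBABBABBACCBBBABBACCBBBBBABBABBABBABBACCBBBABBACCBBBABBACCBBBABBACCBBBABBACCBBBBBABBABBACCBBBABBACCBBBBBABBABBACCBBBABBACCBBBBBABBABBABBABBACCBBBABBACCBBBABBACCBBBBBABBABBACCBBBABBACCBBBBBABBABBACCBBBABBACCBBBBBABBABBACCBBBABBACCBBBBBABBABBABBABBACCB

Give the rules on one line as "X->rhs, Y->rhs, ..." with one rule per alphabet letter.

  step 4 ⇒ step 5: BBABBACCBBBABBACCBBBBBABBABBACCBBBABBACCBBBBBABBABBABBABBACCBBBABBACCBBBABBACCBBBBBABBABBACCBBBABBACCBBBABBACCBBBABBACCBBBBBA ⇒ BBA·BBA·CCB·BBA·BBA·CCB·B·B·BBA·BBA·BBA·CCB·BBA·BBA·CCB·B·B·BBA·BBA·BBA·BBA·BBA·CCB·BBA·BBA·CCB·BBA·BBA·CCB·B·B·BBA·BBA·BBA·CCB·BBA·BBA·CCB·B·B·BBA·BBA·BBA·BBA·BBA·CCB·BBA·BBA·CCB·BBA·BBA·CCB·BBA·BBA·CCB·BBA·BBA·CCB·B·B·BBA·BBA·BBA·CCB·BBA·BBA·CCB·B·B·BBA·BBA·BBA·CCB·BBA·BBA·CCB·B·B·BBA·BBA·BBA·BBA·BBA·CCB·BBA·BBA·CCB·BBA·BBA·CCB·B·B·BBA·BBA·BBA·CCB·BBA·BBA·CCB·B·B·BBA·BBA·BBA·CCB·BBA·BBA·CCB·B·B·BBA·BBA·BBA·CCB·BBA·BBA·CCB·B·B·BBA·BBA·BBA·BBA·BBA·CCB
    A ↦ CCB
    B ↦ BBA
    C ↦ B

A->CCB, B->BBA, C->B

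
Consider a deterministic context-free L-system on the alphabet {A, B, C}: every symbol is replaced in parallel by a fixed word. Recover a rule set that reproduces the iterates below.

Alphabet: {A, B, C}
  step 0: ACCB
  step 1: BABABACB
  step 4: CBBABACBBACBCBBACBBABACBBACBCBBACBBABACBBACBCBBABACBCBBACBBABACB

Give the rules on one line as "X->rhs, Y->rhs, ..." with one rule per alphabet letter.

  step 0 ⇒ step 1: ACCB ⇒ BA·BA·BA·CB
    A ↦ BA
    B ↦ CB
    C ↦ BA

A->BA, B->CB, C->BA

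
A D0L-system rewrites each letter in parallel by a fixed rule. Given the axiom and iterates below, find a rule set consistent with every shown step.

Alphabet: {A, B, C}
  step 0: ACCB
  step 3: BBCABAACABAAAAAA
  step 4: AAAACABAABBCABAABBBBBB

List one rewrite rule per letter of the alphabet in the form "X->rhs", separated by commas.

  step 3 ⇒ step 4: BBCABAACABAAAAAA ⇒ AA·AA·CA·B·AA·B·B·CA·B·AA·B·B·B·B·B·B
    A ↦ B
    B ↦ AA
    C ↦ CA

A->B, B->AA, C->CA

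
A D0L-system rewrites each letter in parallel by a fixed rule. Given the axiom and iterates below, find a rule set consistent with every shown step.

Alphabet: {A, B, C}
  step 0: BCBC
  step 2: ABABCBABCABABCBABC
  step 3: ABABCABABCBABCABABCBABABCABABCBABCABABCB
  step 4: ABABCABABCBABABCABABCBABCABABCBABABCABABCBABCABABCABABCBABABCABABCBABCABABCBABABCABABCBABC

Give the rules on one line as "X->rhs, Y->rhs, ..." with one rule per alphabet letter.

  step 3 ⇒ step 4: ABABCABABCBABCABABCBABABCABABCBABCABABCB ⇒ AB·ABC·AB·ABC·B·AB·ABC·AB·ABC·B·ABC·AB·ABC·B·AB·ABC·AB·ABC·B·ABC·AB·ABC·AB·ABC·B·AB·ABC·AB·ABC·B·ABC·AB·ABC·B·AB·ABC·AB·ABC·B·ABC
    A ↦ AB
    B ↦ ABC
    C ↦ B

A->AB, B->ABC, C->B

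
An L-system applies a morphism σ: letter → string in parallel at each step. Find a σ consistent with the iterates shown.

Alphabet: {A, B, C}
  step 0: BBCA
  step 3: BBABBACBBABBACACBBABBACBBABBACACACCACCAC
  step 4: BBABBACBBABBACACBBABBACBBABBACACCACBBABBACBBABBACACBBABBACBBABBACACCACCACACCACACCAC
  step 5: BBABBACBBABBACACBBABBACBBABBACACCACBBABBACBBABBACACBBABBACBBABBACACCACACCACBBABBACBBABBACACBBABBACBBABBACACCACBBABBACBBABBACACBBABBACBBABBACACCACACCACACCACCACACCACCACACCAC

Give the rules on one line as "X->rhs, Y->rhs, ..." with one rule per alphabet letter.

A->C, B->BBA, C->AC

  step 4 ⇒ step 5: BBABBACBBABBACACBBABBACBBABBACACCACBBABBACBBABBACACBBABBACBBABBACACCACCACACCACACCAC ⇒ BBA·BBA·C·BBA·BBA·C·AC·BBA·BBA·C·BBA·BBA·C·AC·C·AC·BBA·BBA·C·BBA·BBA·C·AC·BBA·BBA·C·BBA·BBA·C·AC·C·AC·AC·C·AC·BBA·BBA·C·BBA·BBA·C·AC·BBA·BBA·C·BBA·BBA·C·AC·C·AC·BBA·BBA·C·BBA·BBA·C·AC·BBA·BBA·C·BBA·BBA·C·AC·C·AC·AC·C·AC·AC·C·AC·C·AC·AC·C·AC·C·AC·AC·C·AC
    A ↦ C
    B ↦ BBA
    C ↦ AC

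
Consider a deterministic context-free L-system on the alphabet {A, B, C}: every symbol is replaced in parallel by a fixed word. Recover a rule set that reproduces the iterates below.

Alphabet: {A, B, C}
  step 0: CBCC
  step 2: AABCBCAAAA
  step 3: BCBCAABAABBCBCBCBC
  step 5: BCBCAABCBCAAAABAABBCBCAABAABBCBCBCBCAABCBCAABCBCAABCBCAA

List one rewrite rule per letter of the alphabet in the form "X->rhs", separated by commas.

  step 2 ⇒ step 3: AABCBCAAAA ⇒ BC·BC·AA·B·AA·B·BC·BC·BC·BC
    A ↦ BC
    B ↦ AA
    C ↦ B

A->BC, B->AA, C->B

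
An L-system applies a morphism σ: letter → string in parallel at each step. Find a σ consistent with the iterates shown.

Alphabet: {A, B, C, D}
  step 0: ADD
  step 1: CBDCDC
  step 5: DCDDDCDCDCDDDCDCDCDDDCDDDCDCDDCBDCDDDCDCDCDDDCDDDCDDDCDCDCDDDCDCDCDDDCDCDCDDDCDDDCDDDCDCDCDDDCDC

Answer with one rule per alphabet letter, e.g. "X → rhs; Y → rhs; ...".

  step 0 ⇒ step 1: ADD ⇒ CB·DC·DC
    A ↦ CB
    D ↦ DC
    B ↦ CA  (constrained at step 1)
    C ↦ DD  (constrained at step 1)

A->CB, B->CA, C->DD, D->DC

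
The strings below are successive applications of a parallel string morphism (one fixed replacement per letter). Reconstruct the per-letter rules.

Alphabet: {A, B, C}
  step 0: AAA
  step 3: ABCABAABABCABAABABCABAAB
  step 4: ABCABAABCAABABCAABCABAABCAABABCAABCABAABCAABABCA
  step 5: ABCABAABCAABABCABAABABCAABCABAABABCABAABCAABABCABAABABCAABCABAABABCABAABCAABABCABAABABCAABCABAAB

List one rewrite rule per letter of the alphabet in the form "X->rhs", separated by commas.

A->AB, B->CA, C->BA

  step 4 ⇒ step 5: ABCABAABCAABABCAABCABAABCAABABCAABCABAABCAABABCA ⇒ AB·CA·BA·AB·CA·AB·AB·CA·BA·AB·AB·CA·AB·CA·BA·AB·AB·CA·BA·AB·CA·AB·AB·CA·BA·AB·AB·CA·AB·CA·BA·AB·AB·CA·BA·AB·CA·AB·AB·CA·BA·AB·AB·CA·AB·CA·BA·AB
    A ↦ AB
    B ↦ CA
    C ↦ BA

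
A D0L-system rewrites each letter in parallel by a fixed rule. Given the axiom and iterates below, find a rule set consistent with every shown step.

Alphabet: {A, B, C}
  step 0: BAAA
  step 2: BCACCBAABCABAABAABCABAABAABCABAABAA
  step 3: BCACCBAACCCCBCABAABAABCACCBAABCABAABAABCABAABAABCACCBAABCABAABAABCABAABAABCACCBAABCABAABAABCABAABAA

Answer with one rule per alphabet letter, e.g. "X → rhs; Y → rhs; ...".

  step 2 ⇒ step 3: BCACCBAABCABAABAABCABAABAABCABAABAA ⇒ BCA·CC·BAA·CC·CC·BCA·BAA·BAA·BCA·CC·BAA·BCA·BAA·BAA·BCA·BAA·BAA·BCA·CC·BAA·BCA·BAA·BAA·BCA·BAA·BAA·BCA·CC·BAA·BCA·BAA·BAA·BCA·BAA·BAA
    A ↦ BAA
    B ↦ BCA
    C ↦ CC

A->BAA, B->BCA, C->CC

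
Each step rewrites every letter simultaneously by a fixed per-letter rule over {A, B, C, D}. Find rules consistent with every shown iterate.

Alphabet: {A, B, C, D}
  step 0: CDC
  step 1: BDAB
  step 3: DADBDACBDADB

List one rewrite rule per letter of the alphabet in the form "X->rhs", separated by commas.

  step 0 ⇒ step 1: CDC ⇒ B·DA·B
    C ↦ B
    D ↦ DA
    A ↦ C  (constrained at step 1)
    B ↦ DB  (constrained at step 1)

A->C, B->DB, C->B, D->DA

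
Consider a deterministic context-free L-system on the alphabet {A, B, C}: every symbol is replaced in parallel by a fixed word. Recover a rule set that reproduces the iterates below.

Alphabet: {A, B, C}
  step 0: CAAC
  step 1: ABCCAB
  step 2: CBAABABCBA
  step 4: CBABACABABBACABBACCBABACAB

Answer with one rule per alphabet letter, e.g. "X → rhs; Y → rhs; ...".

  step 1 ⇒ step 2: ABCCAB ⇒ C·BA·AB·AB·C·BA
    A ↦ C
    B ↦ BA
    C ↦ AB

A->C, B->BA, C->AB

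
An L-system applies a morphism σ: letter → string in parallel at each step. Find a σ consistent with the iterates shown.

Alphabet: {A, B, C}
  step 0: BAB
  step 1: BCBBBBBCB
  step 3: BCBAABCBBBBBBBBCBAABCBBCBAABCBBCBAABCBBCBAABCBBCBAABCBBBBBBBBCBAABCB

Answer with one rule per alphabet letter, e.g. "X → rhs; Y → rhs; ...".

A->BBB, B->BCB, C->AA

  step 0 ⇒ step 1: BAB ⇒ BCB·BBB·BCB
    A ↦ BBB
    B ↦ BCB
    C ↦ AA  (constrained at step 1)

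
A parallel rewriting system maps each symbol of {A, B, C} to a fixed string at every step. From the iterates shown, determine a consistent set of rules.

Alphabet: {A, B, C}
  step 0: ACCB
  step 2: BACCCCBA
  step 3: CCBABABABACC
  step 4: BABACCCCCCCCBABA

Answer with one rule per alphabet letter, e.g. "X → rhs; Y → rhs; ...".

A->C, B->C, C->BA

  step 3 ⇒ step 4: CCBABABABACC ⇒ BA·BA·C·C·C·C·C·C·C·C·BA·BA
    A ↦ C
    B ↦ C
    C ↦ BA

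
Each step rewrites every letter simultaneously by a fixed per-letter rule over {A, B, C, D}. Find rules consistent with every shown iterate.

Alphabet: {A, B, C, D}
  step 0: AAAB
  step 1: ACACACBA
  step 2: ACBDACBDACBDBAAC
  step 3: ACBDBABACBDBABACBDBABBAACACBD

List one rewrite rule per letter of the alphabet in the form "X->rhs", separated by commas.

A->AC, B->BA, C->BD, D->B

  step 2 ⇒ step 3: ACBDACBDACBDBAAC ⇒ AC·BD·BA·B·AC·BD·BA·B·AC·BD·BA·B·BA·AC·AC·BD
    A ↦ AC
    B ↦ BA
    C ↦ BD
    D ↦ B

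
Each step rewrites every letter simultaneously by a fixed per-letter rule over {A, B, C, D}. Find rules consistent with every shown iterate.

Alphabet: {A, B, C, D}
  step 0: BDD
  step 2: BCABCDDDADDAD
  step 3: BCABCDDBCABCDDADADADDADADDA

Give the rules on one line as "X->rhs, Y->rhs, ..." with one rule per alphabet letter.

  step 2 ⇒ step 3: BCABCDDDADDAD ⇒ BCA·BCD·D·BCA·BCD·DA·DA·DA·D·DA·DA·D·DA
    A ↦ D
    B ↦ BCA
    C ↦ BCD
    D ↦ DA

A->D, B->BCA, C->BCD, D->DA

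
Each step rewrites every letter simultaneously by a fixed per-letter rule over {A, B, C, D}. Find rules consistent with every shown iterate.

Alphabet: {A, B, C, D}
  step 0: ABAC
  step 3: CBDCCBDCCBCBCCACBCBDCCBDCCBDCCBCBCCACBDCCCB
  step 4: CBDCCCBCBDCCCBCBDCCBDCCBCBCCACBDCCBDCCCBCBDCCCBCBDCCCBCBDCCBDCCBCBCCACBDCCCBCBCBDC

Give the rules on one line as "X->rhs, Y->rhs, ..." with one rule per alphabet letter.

A->CCA, B->DC, C->CB, D->C

  step 3 ⇒ step 4: CBDCCBDCCBCBCCACBCBDCCBDCCBDCCBCBCCACBDCCCB ⇒ CB·DC·C·CB·CB·DC·C·CB·CB·DC·CB·DC·CB·CB·CCA·CB·DC·CB·DC·C·CB·CB·DC·C·CB·CB·DC·C·CB·CB·DC·CB·DC·CB·CB·CCA·CB·DC·C·CB·CB·CB·DC
    A ↦ CCA
    B ↦ DC
    C ↦ CB
    D ↦ C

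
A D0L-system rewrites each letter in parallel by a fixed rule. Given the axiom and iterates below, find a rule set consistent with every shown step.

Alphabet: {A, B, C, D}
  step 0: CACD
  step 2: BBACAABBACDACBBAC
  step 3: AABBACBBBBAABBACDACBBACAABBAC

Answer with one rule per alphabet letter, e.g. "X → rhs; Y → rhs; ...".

  step 2 ⇒ step 3: BBACAABBACDACBBAC ⇒ A·A·BB·AC·BB·BB·A·A·BB·AC·DAC·BB·AC·A·A·BB·AC
    A ↦ BB
    B ↦ A
    C ↦ AC
    D ↦ DAC

A->BB, B->A, C->AC, D->DAC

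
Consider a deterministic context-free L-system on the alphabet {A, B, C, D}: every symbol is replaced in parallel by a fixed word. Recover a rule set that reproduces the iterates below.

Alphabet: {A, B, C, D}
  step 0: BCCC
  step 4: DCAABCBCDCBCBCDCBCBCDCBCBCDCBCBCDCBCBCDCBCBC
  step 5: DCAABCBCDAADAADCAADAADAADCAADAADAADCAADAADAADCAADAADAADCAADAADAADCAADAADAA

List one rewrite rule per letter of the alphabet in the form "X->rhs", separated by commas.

  step 4 ⇒ step 5: DCAABCBCDCBCBCDCBCBCDCBCBCDCBCBCDCBCBCDCBCBC ⇒ DC·AA·BC·BC·D·AA·D·AA·DC·AA·D·AA·D·AA·DC·AA·D·AA·D·AA·DC·AA·D·AA·D·AA·DC·AA·D·AA·D·AA·DC·AA·D·AA·D·AA·DC·AA·D·AA·D·AA
    A ↦ BC
    B ↦ D
    C ↦ AA
    D ↦ DC

A->BC, B->D, C->AA, D->DC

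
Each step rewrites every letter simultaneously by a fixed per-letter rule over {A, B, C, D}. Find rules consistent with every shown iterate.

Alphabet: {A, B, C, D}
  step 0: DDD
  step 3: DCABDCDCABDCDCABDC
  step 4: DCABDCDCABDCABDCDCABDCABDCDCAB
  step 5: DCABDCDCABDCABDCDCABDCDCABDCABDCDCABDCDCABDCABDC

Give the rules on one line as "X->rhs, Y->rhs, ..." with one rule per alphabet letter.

A->D, B->C, C->AB, D->DC

  step 4 ⇒ step 5: DCABDCDCABDCABDCDCABDCABDCDCAB ⇒ DC·AB·D·C·DC·AB·DC·AB·D·C·DC·AB·D·C·DC·AB·DC·AB·D·C·DC·AB·D·C·DC·AB·DC·AB·D·C
    A ↦ D
    B ↦ C
    C ↦ AB
    D ↦ DC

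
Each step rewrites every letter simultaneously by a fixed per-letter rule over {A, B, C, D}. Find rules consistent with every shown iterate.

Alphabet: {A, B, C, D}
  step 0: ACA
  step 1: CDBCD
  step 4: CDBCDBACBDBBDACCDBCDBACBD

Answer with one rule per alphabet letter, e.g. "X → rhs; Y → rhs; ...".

  step 0 ⇒ step 1: ACA ⇒ CD·B·CD
    A ↦ CD
    C ↦ B
    B ↦ AC  (constrained at step 1)
    D ↦ BD  (constrained at step 1)

A->CD, B->AC, C->B, D->BD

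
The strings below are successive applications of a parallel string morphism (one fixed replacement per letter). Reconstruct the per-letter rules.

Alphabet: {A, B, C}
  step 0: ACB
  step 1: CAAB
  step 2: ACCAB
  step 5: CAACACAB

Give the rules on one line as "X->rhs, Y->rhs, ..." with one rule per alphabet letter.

A->C, B->AB, C->A

  step 1 ⇒ step 2: CAAB ⇒ A·C·C·AB
    A ↦ C
    B ↦ AB
    C ↦ A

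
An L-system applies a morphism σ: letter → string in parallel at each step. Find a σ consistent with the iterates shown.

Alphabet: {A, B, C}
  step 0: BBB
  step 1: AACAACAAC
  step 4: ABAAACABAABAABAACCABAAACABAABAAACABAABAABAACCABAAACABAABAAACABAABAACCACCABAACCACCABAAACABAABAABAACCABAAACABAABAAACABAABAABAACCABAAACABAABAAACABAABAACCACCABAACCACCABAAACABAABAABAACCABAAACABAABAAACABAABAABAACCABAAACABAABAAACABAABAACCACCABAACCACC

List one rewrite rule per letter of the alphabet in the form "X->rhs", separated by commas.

  step 0 ⇒ step 1: BBB ⇒ AAC·AAC·AAC
    B ↦ AAC
    A ↦ ABA  (constrained at step 1)
    C ↦ ACC  (constrained at step 1)

A->ABA, B->AAC, C->ACC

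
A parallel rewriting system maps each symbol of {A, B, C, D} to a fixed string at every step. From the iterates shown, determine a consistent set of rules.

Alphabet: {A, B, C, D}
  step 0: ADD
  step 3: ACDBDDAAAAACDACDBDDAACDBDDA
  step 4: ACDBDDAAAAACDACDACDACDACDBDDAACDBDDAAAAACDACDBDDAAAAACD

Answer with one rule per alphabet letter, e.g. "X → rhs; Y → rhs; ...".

A->ACD, B->A, C->BDD, D->A

  step 3 ⇒ step 4: ACDBDDAAAAACDACDBDDAACDBDDA ⇒ ACD·BDD·A·A·A·A·ACD·ACD·ACD·ACD·ACD·BDD·A·ACD·BDD·A·A·A·A·ACD·ACD·BDD·A·A·A·A·ACD
    A ↦ ACD
    B ↦ A
    C ↦ BDD
    D ↦ A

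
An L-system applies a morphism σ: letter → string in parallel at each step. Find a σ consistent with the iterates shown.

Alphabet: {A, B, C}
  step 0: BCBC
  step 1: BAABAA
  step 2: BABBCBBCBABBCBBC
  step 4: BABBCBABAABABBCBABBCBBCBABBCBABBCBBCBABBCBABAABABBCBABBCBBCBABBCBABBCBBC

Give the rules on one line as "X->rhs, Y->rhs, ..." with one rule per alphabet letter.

  step 1 ⇒ step 2: BAABAA ⇒ BA·BBC·BBC·BA·BBC·BBC
    A ↦ BBC
    B ↦ BA
  step 0 ⇒ step 1: BCBC ⇒ BA·A·BA·A
    C ↦ A

A->BBC, B->BA, C->A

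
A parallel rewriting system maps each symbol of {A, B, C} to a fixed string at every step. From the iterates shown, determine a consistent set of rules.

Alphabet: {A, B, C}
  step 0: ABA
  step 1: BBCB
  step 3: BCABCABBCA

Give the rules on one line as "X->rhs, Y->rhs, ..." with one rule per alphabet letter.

A->B, B->BC, C->A

  step 0 ⇒ step 1: ABA ⇒ B·BC·B
    A ↦ B
    B ↦ BC
    C ↦ A  (constrained at step 1)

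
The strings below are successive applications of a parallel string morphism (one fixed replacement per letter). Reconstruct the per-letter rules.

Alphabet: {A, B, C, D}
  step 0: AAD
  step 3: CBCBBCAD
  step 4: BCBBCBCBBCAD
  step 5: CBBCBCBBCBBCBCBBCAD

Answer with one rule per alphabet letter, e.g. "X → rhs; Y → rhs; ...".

  step 4 ⇒ step 5: BCBBCBCBBCAD ⇒ CB·B·CB·CB·B·CB·B·CB·CB·B·C·AD
    A ↦ C
    B ↦ CB
    C ↦ B
    D ↦ AD

A->C, B->CB, C->B, D->AD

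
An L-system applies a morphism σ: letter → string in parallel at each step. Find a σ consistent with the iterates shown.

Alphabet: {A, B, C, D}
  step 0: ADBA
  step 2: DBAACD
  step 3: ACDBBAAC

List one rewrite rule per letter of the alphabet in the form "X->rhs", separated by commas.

  step 2 ⇒ step 3: DBAACD ⇒ AC·D·B·B·A·AC
    A ↦ B
    B ↦ D
    C ↦ A
    D ↦ AC

A->B, B->D, C->A, D->AC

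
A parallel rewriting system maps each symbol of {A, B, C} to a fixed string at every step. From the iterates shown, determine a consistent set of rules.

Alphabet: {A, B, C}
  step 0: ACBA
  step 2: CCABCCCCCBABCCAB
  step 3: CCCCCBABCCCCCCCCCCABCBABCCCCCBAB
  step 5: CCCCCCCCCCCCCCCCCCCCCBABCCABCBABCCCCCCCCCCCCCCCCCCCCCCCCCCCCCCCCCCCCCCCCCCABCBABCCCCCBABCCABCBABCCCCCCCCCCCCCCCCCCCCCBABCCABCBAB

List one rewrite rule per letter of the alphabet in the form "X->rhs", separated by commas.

A->CB, B->AB, C->CC

  step 2 ⇒ step 3: CCABCCCCCBABCCAB ⇒ CC·CC·CB·AB·CC·CC·CC·CC·CC·AB·CB·AB·CC·CC·CB·AB
    A ↦ CB
    B ↦ AB
    C ↦ CC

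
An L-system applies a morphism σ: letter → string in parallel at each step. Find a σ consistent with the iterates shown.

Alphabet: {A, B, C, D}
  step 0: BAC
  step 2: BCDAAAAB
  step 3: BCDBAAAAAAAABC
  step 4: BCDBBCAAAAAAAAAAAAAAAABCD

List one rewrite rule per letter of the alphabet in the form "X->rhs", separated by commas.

  step 3 ⇒ step 4: BCDBAAAAAAAABC ⇒ BC·D·B·BC·AA·AA·AA·AA·AA·AA·AA·AA·BC·D
    A ↦ AA
    B ↦ BC
    C ↦ D
    D ↦ B

A->AA, B->BC, C->D, D->B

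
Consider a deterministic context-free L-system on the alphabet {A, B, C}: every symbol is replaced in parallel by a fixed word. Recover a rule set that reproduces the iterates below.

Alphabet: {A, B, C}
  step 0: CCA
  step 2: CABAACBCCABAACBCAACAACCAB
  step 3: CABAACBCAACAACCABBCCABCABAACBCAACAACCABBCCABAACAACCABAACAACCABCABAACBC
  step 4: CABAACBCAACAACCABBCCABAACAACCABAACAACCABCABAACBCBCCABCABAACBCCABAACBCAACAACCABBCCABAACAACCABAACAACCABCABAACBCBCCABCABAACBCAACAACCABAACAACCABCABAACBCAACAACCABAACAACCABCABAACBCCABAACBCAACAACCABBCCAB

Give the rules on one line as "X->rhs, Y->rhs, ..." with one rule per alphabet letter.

A->AAC, B->BC, C->CAB

  step 3 ⇒ step 4: CABAACBCAACAACCABBCCABCABAACBCAACAACCABBCCABAACAACCABAACAACCABCABAACBC ⇒ CAB·AAC·BC·AAC·AAC·CAB·BC·CAB·AAC·AAC·CAB·AAC·AAC·CAB·CAB·AAC·BC·BC·CAB·CAB·AAC·BC·CAB·AAC·BC·AAC·AAC·CAB·BC·CAB·AAC·AAC·CAB·AAC·AAC·CAB·CAB·AAC·BC·BC·CAB·CAB·AAC·BC·AAC·AAC·CAB·AAC·AAC·CAB·CAB·AAC·BC·AAC·AAC·CAB·AAC·AAC·CAB·CAB·AAC·BC·CAB·AAC·BC·AAC·AAC·CAB·BC·CAB
    A ↦ AAC
    B ↦ BC
    C ↦ CAB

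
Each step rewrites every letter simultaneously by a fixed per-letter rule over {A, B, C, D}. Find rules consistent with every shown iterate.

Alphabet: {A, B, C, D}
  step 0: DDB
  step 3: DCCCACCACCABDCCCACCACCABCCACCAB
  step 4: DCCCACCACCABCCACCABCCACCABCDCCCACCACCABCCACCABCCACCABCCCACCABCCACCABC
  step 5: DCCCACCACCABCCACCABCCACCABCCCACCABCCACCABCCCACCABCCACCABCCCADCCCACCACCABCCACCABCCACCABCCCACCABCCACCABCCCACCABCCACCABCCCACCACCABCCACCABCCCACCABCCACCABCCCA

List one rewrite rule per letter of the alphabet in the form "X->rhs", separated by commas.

  step 4 ⇒ step 5: DCCCACCACCABCCACCABCCACCABCDCCCACCACCABCCACCABCCACCABCCCACCABCCACCABC ⇒ DC·CCA·CCA·CCA·B·CCA·CCA·B·CCA·CCA·B·C·CCA·CCA·B·CCA·CCA·B·C·CCA·CCA·B·CCA·CCA·B·C·CCA·DC·CCA·CCA·CCA·B·CCA·CCA·B·CCA·CCA·B·C·CCA·CCA·B·CCA·CCA·B·C·CCA·CCA·B·CCA·CCA·B·C·CCA·CCA·CCA·B·CCA·CCA·B·C·CCA·CCA·B·CCA·CCA·B·C·CCA
    A ↦ B
    B ↦ C
    C ↦ CCA
    D ↦ DC

A->B, B->C, C->CCA, D->DC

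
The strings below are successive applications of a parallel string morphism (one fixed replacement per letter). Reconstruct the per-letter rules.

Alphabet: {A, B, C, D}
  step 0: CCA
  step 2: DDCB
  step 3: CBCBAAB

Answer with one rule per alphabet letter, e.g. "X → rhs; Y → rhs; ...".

A->D, B->AB, C->A, D->CB

  step 2 ⇒ step 3: DDCB ⇒ CB·CB·A·AB
    B ↦ AB
    C ↦ A
    D ↦ CB
    A ↦ D  (constrained at step 0)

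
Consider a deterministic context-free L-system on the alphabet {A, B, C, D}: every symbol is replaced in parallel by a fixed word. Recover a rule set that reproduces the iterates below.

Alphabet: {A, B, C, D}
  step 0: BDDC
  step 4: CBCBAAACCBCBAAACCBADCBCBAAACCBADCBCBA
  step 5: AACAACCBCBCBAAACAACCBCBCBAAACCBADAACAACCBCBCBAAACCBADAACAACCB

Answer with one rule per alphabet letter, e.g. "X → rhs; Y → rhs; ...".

  step 4 ⇒ step 5: CBCBAAACCBCBAAACCBADCBCBAAACCBADCBCBA ⇒ A·AC·A·AC·CB·CB·CB·A·A·AC·A·AC·CB·CB·CB·A·A·AC·CB·AD·A·AC·A·AC·CB·CB·CB·A·A·AC·CB·AD·A·AC·A·AC·CB
    A ↦ CB
    B ↦ AC
    C ↦ A
    D ↦ AD

A->CB, B->AC, C->A, D->AD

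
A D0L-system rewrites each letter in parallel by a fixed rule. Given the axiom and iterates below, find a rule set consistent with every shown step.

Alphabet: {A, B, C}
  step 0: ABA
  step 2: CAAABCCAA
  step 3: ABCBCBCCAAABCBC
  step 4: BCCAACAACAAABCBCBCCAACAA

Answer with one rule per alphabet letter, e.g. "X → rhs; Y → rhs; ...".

  step 3 ⇒ step 4: ABCBCBCCAAABCBC ⇒ BC·CA·A·CA·A·CA·A·A·BC·BC·BC·CA·A·CA·A
    A ↦ BC
    B ↦ CA
    C ↦ A

A->BC, B->CA, C->A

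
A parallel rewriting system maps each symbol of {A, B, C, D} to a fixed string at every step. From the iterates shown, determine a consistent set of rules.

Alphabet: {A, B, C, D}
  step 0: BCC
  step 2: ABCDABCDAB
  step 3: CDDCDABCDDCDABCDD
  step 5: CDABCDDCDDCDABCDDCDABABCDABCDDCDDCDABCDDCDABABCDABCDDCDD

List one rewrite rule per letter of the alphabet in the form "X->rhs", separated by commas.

A->CD, B->D, C->CD, D->AB

  step 2 ⇒ step 3: ABCDABCDAB ⇒ CD·D·CD·AB·CD·D·CD·AB·CD·D
    A ↦ CD
    B ↦ D
    C ↦ CD
    D ↦ AB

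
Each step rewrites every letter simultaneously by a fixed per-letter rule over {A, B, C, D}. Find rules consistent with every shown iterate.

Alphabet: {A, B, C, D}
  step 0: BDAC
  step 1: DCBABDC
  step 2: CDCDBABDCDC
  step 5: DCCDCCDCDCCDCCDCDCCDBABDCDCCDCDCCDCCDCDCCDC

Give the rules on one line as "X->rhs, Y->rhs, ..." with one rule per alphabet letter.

  step 1 ⇒ step 2: DCBABDC ⇒ C·DC·D·BAB·D·C·DC
    A ↦ BAB
    B ↦ D
    C ↦ DC
    D ↦ C

A->BAB, B->D, C->DC, D->C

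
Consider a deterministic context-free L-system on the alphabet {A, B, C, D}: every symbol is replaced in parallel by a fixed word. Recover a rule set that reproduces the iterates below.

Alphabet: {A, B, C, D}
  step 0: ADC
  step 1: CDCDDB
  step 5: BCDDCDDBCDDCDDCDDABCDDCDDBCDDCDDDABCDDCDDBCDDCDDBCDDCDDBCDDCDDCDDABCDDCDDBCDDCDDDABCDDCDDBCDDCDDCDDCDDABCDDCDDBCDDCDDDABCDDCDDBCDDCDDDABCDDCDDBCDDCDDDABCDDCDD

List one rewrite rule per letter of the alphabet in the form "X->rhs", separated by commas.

A->CD, B->DA, C->B, D->CDD

  step 0 ⇒ step 1: ADC ⇒ CD·CDD·B
    A ↦ CD
    C ↦ B
    D ↦ CDD
    B ↦ DA  (constrained at step 1)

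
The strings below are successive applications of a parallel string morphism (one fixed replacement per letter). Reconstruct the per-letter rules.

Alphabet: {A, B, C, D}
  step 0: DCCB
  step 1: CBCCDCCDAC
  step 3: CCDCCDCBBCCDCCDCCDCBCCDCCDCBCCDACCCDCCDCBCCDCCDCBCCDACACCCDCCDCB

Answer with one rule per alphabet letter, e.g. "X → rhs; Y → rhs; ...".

  step 0 ⇒ step 1: DCCB ⇒ CB·CCD·CCD·AC
    B ↦ AC
    C ↦ CCD
    D ↦ CB
    A ↦ B  (constrained at step 1)

A->B, B->AC, C->CCD, D->CB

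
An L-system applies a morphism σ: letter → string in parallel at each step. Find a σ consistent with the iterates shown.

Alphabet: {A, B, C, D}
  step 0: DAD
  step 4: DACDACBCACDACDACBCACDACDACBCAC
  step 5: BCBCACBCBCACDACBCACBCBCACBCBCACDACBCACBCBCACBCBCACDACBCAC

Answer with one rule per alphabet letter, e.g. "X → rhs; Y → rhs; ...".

  step 4 ⇒ step 5: DACDACBCACDACDACBCACDACDACBCAC ⇒ BC·BC·AC·BC·BC·AC·D·AC·BC·AC·BC·BC·AC·BC·BC·AC·D·AC·BC·AC·BC·BC·AC·BC·BC·AC·D·AC·BC·AC
    A ↦ BC
    B ↦ D
    C ↦ AC
    D ↦ BC

A->BC, B->D, C->AC, D->BC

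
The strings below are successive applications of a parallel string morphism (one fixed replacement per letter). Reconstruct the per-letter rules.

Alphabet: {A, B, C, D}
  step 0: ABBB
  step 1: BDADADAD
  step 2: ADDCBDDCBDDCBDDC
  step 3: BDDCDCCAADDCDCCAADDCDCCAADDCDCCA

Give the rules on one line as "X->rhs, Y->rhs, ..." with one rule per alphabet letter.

  step 2 ⇒ step 3: ADDCBDDCBDDCBDDC ⇒ BD·DC·DC·CA·AD·DC·DC·CA·AD·DC·DC·CA·AD·DC·DC·CA
    A ↦ BD
    B ↦ AD
    C ↦ CA
    D ↦ DC

A->BD, B->AD, C->CA, D->DC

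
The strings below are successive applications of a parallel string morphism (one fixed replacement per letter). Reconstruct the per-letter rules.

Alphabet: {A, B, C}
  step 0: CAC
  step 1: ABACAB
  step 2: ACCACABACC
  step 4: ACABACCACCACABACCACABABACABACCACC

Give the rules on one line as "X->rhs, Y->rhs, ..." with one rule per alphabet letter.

  step 1 ⇒ step 2: ABACAB ⇒ AC·C·AC·AB·AC·C
    A ↦ AC
    B ↦ C
    C ↦ AB

A->AC, B->C, C->AB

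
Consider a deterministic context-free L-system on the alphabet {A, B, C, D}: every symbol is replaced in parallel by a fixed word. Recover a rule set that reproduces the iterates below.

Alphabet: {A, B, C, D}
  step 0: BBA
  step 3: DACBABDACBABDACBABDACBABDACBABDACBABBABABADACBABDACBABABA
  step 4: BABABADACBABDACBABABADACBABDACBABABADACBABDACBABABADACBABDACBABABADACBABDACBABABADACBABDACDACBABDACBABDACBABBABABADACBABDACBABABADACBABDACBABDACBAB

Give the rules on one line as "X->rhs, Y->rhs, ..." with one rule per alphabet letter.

A->BAB, B->DAC, C->A, D->BA

  step 3 ⇒ step 4: DACBABDACBABDACBABDACBABDACBABDACBABBABABADACBABDACBABABA ⇒ BA·BAB·A·DAC·BAB·DAC·BA·BAB·A·DAC·BAB·DAC·BA·BAB·A·DAC·BAB·DAC·BA·BAB·A·DAC·BAB·DAC·BA·BAB·A·DAC·BAB·DAC·BA·BAB·A·DAC·BAB·DAC·DAC·BAB·DAC·BAB·DAC·BAB·BA·BAB·A·DAC·BAB·DAC·BA·BAB·A·DAC·BAB·DAC·BAB·DAC·BAB
    A ↦ BAB
    B ↦ DAC
    C ↦ A
    D ↦ BA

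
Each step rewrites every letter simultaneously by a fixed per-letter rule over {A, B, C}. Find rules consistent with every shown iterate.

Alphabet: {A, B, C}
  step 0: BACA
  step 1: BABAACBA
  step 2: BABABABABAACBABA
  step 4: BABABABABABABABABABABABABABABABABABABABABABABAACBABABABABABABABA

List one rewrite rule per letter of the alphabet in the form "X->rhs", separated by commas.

A->BA, B->BA, C->AC

  step 1 ⇒ step 2: BABAACBA ⇒ BA·BA·BA·BA·BA·AC·BA·BA
    A ↦ BA
    B ↦ BA
    C ↦ AC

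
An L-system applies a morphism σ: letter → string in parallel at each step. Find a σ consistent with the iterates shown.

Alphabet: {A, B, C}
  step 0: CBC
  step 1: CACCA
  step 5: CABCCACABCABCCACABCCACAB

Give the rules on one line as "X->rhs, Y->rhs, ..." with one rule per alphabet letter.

A->B, B->C, C->CA

  step 0 ⇒ step 1: CBC ⇒ CA·C·CA
    B ↦ C
    C ↦ CA
    A ↦ B  (constrained at step 1)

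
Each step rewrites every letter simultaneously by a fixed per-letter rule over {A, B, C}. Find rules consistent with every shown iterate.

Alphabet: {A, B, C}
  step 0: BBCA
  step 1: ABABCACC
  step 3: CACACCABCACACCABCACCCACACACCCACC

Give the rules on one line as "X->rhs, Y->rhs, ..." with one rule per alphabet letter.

  step 0 ⇒ step 1: BBCA ⇒ AB·AB·CA·CC
    A ↦ CC
    B ↦ AB
    C ↦ CA

A->CC, B->AB, C->CA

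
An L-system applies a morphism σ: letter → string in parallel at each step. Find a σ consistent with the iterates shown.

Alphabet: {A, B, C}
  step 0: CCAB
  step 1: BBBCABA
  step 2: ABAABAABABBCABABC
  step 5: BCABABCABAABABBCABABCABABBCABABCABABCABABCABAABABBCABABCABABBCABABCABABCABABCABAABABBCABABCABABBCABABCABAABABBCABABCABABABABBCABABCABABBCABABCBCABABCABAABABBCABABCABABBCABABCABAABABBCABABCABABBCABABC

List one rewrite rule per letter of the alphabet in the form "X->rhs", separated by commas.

  step 1 ⇒ step 2: BBBCABA ⇒ ABA·ABA·ABA·B·BC·ABA·BC
    A ↦ BC
    B ↦ ABA
    C ↦ B

A->BC, B->ABA, C->B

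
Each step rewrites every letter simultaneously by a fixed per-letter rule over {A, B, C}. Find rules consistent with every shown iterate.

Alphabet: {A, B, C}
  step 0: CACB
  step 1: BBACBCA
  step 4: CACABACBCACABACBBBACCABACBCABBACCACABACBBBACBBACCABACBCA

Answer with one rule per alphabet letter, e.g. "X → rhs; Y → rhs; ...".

  step 0 ⇒ step 1: CACB ⇒ B·BAC·B·CA
    A ↦ BAC
    B ↦ CA
    C ↦ B

A->BAC, B->CA, C->B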